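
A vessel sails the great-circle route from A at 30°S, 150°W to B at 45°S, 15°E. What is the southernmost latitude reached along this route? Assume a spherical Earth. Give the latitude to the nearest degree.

≈ 81°S

The great circle lies in the plane with unit normal n̂ = (p₁ × p₂)/|p₁ × p₂|.
Here n̂_z ≈ +0.163; the vertex latitude is φ_max = arccos|n̂_z| ≈ 80.6°.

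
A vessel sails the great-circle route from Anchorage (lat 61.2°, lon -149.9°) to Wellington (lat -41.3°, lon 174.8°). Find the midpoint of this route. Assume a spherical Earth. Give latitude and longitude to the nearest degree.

≈ lat 10°, lon -172°

Convert each endpoint to a unit vector on the sphere (x = cos φ cos λ, y = cos φ sin λ, z = sin φ).
The central angle between the endpoints is δ = arccos(p₁·p₂) ≈ 1.858 rad (106.4°).
Interpolate at f = 1/2 with slerp weights a = sin((1−f)δ)/sin δ ≈ 0.835, b = sin(fδ)/sin δ ≈ 0.835.
p = a·p₁ + b·p₂ ≈ (-0.973, -0.145, 0.181); φ = arcsin(p_z) ≈ 10.41°, λ = atan2(p_y, p_x) ≈ -171.53°.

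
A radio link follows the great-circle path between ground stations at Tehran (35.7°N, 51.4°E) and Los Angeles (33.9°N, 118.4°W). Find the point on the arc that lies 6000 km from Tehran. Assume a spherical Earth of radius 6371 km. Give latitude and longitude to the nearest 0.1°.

≈ 82.7°N, 33.3°W

Write both endpoints as unit vectors p₁, p₂ with components (cos φ cos λ, cos φ sin λ, sin φ).
The central angle between the endpoints is δ = arccos(p₁·p₂) ≈ 1.916 rad (109.8°). The total great-circle distance is δ·R ≈ 1.916 × 6371 ≈ 12204 km, so the target fraction is f = 6000/12204 ≈ 0.492.
Interpolate at f ≈ 0.492 with slerp weights a = sin((1−f)δ)/sin δ ≈ 0.879, b = sin(fδ)/sin δ ≈ 0.859.
p = a·p₁ + b·p₂ ≈ (0.106, -0.070, 0.992); φ = arcsin(p_z) ≈ 82.71°, λ = atan2(p_y, p_x) ≈ -33.29°.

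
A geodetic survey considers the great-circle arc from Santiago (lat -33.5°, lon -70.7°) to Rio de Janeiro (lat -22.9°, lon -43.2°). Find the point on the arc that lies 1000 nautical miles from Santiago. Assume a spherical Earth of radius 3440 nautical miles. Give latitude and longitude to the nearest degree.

From cos δ = sin φ₁ sin φ₂ + cos φ₁ cos φ₂ cos Δλ, the central angle is δ ≈ 0.460 rad (26.3°). The total great-circle distance is δ·R ≈ 0.460 × 3440 ≈ 1582 nmi, so the target fraction is f = 1000/1582 ≈ 0.632.
Interpolate at f ≈ 0.632 with slerp weights a = sin((1−f)δ)/sin δ ≈ 0.379, b = sin(fδ)/sin δ ≈ 0.646.
p = a·p₁ + b·p₂ ≈ (0.538, -0.706, -0.461); φ = arcsin(p_z) ≈ -27.43°, λ = atan2(p_y, p_x) ≈ -52.67°.

≈ lat -27°, lon -53°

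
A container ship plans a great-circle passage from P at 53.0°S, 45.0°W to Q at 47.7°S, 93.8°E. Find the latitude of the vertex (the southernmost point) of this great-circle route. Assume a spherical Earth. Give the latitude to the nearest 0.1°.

The great circle lies in the plane with unit normal n̂ = (p₁ × p₂)/|p₁ × p₂|.
Here n̂_z ≈ +0.278; the vertex latitude is φ_max = arccos|n̂_z| ≈ 73.8°.

≈ 73.8°S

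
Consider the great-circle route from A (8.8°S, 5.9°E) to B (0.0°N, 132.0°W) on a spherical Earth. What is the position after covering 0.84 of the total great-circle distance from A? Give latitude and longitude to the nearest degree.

≈ (5°S, 111°W)

Convert each endpoint to a unit vector on the sphere (x = cos φ cos λ, y = cos φ sin λ, z = sin φ).
The central angle between the endpoints is δ = arccos(p₁·p₂) ≈ 2.394 rad (137.2°).
Interpolate at f = 0.84 with slerp weights a = sin((1−f)δ)/sin δ ≈ 0.550, b = sin(fδ)/sin δ ≈ 1.331.
p = a·p₁ + b·p₂ ≈ (-0.350, -0.933, -0.084); φ = arcsin(p_z) ≈ -4.82°, λ = atan2(p_y, p_x) ≈ -110.57°.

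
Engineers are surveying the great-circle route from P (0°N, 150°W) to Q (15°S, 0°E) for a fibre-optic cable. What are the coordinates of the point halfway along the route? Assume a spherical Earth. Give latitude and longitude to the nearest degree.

The haversine formula gives a central angle δ ≈ 2.562 rad (146.8°) between the endpoints.
Interpolate at f = 1/2 with slerp weights a = sin((1−f)δ)/sin δ ≈ 1.749, b = sin(fδ)/sin δ ≈ 1.749.
p = a·p₁ + b·p₂ ≈ (0.175, -0.874, -0.453); φ = arcsin(p_z) ≈ -26.91°, λ = atan2(p_y, p_x) ≈ -78.70°.

≈ (27°S, 79°W)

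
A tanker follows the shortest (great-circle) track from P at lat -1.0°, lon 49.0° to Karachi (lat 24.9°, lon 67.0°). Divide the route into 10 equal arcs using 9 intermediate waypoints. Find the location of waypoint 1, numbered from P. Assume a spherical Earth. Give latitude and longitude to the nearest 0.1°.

Convert each endpoint to a unit vector on the sphere (x = cos φ cos λ, y = cos φ sin λ, z = sin φ).
The central angle between the endpoints is δ = arccos(p₁·p₂) ≈ 0.545 rad (31.2°).
Interpolate at f = 1/10 with slerp weights a = sin((1−f)δ)/sin δ ≈ 0.909, b = sin(fδ)/sin δ ≈ 0.105.
p = a·p₁ + b·p₂ ≈ (0.633, 0.773, 0.028); φ = arcsin(p_z) ≈ 1.63°, λ = atan2(p_y, p_x) ≈ 50.69°.

≈ lat 1.6°, lon 50.7°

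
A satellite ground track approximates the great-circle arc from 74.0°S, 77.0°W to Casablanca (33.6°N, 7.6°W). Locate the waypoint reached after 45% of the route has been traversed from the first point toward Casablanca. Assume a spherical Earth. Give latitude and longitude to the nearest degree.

≈ 29°S, 25°W

Write both endpoints as unit vectors p₁, p₂ with components (cos φ cos λ, cos φ sin λ, sin φ).
The central angle between the endpoints is δ = arccos(p₁·p₂) ≈ 2.039 rad (116.8°).
Interpolate at f = 0.45 with slerp weights a = sin((1−f)δ)/sin δ ≈ 1.009, b = sin(fδ)/sin δ ≈ 0.890.
p = a·p₁ + b·p₂ ≈ (0.797, -0.369, -0.478); φ = arcsin(p_z) ≈ -28.54°, λ = atan2(p_y, p_x) ≈ -24.84°.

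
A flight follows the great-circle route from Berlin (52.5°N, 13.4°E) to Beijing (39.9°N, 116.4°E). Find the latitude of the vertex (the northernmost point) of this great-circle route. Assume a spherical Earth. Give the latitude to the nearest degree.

≈ 60°N

The great circle lies in the plane with unit normal n̂ = (p₁ × p₂)/|p₁ × p₂|.
Here n̂_z ≈ +0.497; the vertex latitude is φ_max = arccos|n̂_z| ≈ 60.2°.
Check via Clairaut: cos φ_max = |cos φ₁| · sin C = cos(52.5°)·sin(54.8°) ≈ 0.497, again giving ≈ 60.2°.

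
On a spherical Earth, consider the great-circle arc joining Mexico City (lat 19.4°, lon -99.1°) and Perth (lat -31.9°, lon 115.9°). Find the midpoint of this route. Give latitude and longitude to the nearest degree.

Convert each endpoint to a unit vector on the sphere (x = cos φ cos λ, y = cos φ sin λ, z = sin φ).
The central angle between the endpoints is δ = arccos(p₁·p₂) ≈ 2.553 rad (146.3°).
Interpolate at f = 1/2 with slerp weights a = sin((1−f)δ)/sin δ ≈ 1.722, b = sin(fδ)/sin δ ≈ 1.722.
p = a·p₁ + b·p₂ ≈ (-0.896, -0.289, -0.338); φ = arcsin(p_z) ≈ -19.76°, λ = atan2(p_y, p_x) ≈ -162.13°.

≈ lat -20°, lon -162°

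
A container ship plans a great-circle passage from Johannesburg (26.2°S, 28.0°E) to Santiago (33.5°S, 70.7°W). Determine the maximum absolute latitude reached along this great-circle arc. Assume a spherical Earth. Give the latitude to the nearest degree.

The great circle lies in the plane with unit normal n̂ = (p₁ × p₂)/|p₁ × p₂|.
Here n̂_z ≈ -0.746; the vertex latitude is φ_max = arccos|n̂_z| ≈ 41.8°.
Check via Clairaut: cos φ_max = |cos φ₁| · sin C = cos(26.2°)·sin(123.8°) ≈ 0.746, again giving ≈ 41.8°.

≈ 42°S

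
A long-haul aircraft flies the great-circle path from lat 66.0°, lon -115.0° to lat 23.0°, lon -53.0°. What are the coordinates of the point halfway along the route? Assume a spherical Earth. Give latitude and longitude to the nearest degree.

The haversine formula gives a central angle δ ≈ 1.009 rad (57.8°) between the endpoints.
Interpolate at f = 1/2 with slerp weights a = sin((1−f)δ)/sin δ ≈ 0.571, b = sin(fδ)/sin δ ≈ 0.571.
p = a·p₁ + b·p₂ ≈ (0.218, -0.630, 0.745); φ = arcsin(p_z) ≈ 48.15°, λ = atan2(p_y, p_x) ≈ -70.91°.

≈ lat 48°, lon -71°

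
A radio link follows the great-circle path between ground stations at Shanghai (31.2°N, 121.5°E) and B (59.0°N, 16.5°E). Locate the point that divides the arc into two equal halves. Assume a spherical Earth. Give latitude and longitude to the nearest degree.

Write both endpoints as unit vectors p₁, p₂ with components (cos φ cos λ, cos φ sin λ, sin φ).
The central angle between the endpoints is δ = arccos(p₁·p₂) ≈ 1.234 rad (70.7°).
Interpolate at f = 1/2 with slerp weights a = sin((1−f)δ)/sin δ ≈ 0.613, b = sin(fδ)/sin δ ≈ 0.613.
p = a·p₁ + b·p₂ ≈ (0.029, 0.537, 0.843); φ = arcsin(p_z) ≈ 57.48°, λ = atan2(p_y, p_x) ≈ 86.93°.

≈ (57°N, 87°E)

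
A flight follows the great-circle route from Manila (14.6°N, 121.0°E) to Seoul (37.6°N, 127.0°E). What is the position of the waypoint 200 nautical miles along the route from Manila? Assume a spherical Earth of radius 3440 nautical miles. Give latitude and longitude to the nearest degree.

The haversine formula gives a central angle δ ≈ 0.412 rad (23.6°) between the endpoints. The total great-circle distance is δ·R ≈ 0.412 × 3440 ≈ 1417 nmi, so the target fraction is f = 200/1417 ≈ 0.141.
Interpolate at f ≈ 0.141 with slerp weights a = sin((1−f)δ)/sin δ ≈ 0.865, b = sin(fδ)/sin δ ≈ 0.145.
p = a·p₁ + b·p₂ ≈ (-0.500, 0.810, 0.307); φ = arcsin(p_z) ≈ 17.86°, λ = atan2(p_y, p_x) ≈ 121.72°.

≈ 18°N, 122°E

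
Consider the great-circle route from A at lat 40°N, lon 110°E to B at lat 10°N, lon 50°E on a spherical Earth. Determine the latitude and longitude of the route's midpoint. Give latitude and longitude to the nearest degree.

≈ lat 28°N, lon 76°E

Write both endpoints as unit vectors p₁, p₂ with components (cos φ cos λ, cos φ sin λ, sin φ).
The central angle between the endpoints is δ = arccos(p₁·p₂) ≈ 1.060 rad (60.7°).
Interpolate at f = 1/2 with slerp weights a = sin((1−f)δ)/sin δ ≈ 0.580, b = sin(fδ)/sin δ ≈ 0.580.
p = a·p₁ + b·p₂ ≈ (0.215, 0.854, 0.473); φ = arcsin(p_z) ≈ 28.24°, λ = atan2(p_y, p_x) ≈ 75.87°.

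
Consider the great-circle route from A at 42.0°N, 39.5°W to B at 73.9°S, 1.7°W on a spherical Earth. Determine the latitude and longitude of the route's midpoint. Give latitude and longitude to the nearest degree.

From cos δ = sin φ₁ sin φ₂ + cos φ₁ cos φ₂ cos Δλ, the central angle is δ ≈ 2.072 rad (118.7°).
Interpolate at f = 1/2 with slerp weights a = sin((1−f)δ)/sin δ ≈ 0.981, b = sin(fδ)/sin δ ≈ 0.981.
p = a·p₁ + b·p₂ ≈ (0.834, -0.472, -0.286); φ = arcsin(p_z) ≈ -16.62°, λ = atan2(p_y, p_x) ≈ -29.48°.

≈ 17°S, 29°W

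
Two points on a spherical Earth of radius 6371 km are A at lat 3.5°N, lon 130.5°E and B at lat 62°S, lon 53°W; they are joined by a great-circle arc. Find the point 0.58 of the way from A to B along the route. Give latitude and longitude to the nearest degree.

≈ lat 67°S, lon 135°E

Write both endpoints as unit vectors p₁, p₂ with components (cos φ cos λ, cos φ sin λ, sin φ).
The central angle between the endpoints is δ = arccos(p₁·p₂) ≈ 2.120 rad (121.4°).
Interpolate at f = 0.58 with slerp weights a = sin((1−f)δ)/sin δ ≈ 0.911, b = sin(fδ)/sin δ ≈ 1.104.
p = a·p₁ + b·p₂ ≈ (-0.278, 0.277, -0.920); φ = arcsin(p_z) ≈ -66.86°, λ = atan2(p_y, p_x) ≈ 135.12°.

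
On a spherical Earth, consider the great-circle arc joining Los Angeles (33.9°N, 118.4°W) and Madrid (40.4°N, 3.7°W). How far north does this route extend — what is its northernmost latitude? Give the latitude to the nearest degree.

≈ 55°N

The great circle lies in the plane with unit normal n̂ = (p₁ × p₂)/|p₁ × p₂|.
Here n̂_z ≈ +0.577; the vertex latitude is φ_max = arccos|n̂_z| ≈ 54.8°.
Check via Clairaut: cos φ_max = |cos φ₁| · sin C = cos(33.9°)·sin(44.0°) ≈ 0.577, again giving ≈ 54.8°.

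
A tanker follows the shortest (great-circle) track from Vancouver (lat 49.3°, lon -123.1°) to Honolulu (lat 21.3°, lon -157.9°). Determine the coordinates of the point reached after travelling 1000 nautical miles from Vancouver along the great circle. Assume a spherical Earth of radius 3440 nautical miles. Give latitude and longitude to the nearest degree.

Convert each endpoint to a unit vector on the sphere (x = cos φ cos λ, y = cos φ sin λ, z = sin φ).
The central angle between the endpoints is δ = arccos(p₁·p₂) ≈ 0.685 rad (39.3°). The total great-circle distance is δ·R ≈ 0.685 × 3440 ≈ 2357 nmi, so the target fraction is f = 1000/2357 ≈ 0.424.
Interpolate at f ≈ 0.424 with slerp weights a = sin((1−f)δ)/sin δ ≈ 0.607, b = sin(fδ)/sin δ ≈ 0.453.
p = a·p₁ + b·p₂ ≈ (-0.607, -0.491, 0.625); φ = arcsin(p_z) ≈ 38.68°, λ = atan2(p_y, p_x) ≈ -141.07°.

≈ lat 39°, lon -141°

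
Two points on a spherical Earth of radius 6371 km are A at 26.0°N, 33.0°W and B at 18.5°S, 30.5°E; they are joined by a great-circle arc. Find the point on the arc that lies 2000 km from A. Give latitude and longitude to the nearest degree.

≈ 16°N, 17°W

Convert each endpoint to a unit vector on the sphere (x = cos φ cos λ, y = cos φ sin λ, z = sin φ).
The central angle between the endpoints is δ = arccos(p₁·p₂) ≈ 1.327 rad (76.0°). The total great-circle distance is δ·R ≈ 1.327 × 6371 ≈ 8455 km, so the target fraction is f = 2000/8455 ≈ 0.237.
Interpolate at f ≈ 0.237 with slerp weights a = sin((1−f)δ)/sin δ ≈ 0.874, b = sin(fδ)/sin δ ≈ 0.318.
p = a·p₁ + b·p₂ ≈ (0.919, -0.275, 0.282); φ = arcsin(p_z) ≈ 16.40°, λ = atan2(p_y, p_x) ≈ -16.65°.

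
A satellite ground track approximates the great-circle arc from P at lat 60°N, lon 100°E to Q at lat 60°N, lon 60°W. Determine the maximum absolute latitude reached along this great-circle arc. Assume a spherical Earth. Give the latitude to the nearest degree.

≈ 84°N

The great circle lies in the plane with unit normal n̂ = (p₁ × p₂)/|p₁ × p₂|.
Here n̂_z ≈ -0.100; the vertex latitude is φ_max = arccos|n̂_z| ≈ 84.3°.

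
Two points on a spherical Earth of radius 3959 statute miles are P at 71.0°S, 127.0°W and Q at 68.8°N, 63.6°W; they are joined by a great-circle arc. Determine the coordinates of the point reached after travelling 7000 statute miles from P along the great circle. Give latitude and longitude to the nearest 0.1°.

Convert each endpoint to a unit vector on the sphere (x = cos φ cos λ, y = cos φ sin λ, z = sin φ).
The central angle between the endpoints is δ = arccos(p₁·p₂) ≈ 2.548 rad (146.0°). The total great-circle distance is δ·R ≈ 2.548 × 3959 ≈ 10087 mi, so the target fraction is f = 7000/10087 ≈ 0.694.
Interpolate at f ≈ 0.694 with slerp weights a = sin((1−f)δ)/sin δ ≈ 1.256, b = sin(fδ)/sin δ ≈ 1.753.
p = a·p₁ + b·p₂ ≈ (0.036, -0.894, 0.446); φ = arcsin(p_z) ≈ 26.48°, λ = atan2(p_y, p_x) ≈ -87.72°.

≈ 26.5°N, 87.7°W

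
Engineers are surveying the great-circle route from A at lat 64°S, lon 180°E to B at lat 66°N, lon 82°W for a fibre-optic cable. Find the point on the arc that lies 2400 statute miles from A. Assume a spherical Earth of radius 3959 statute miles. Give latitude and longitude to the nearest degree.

Write both endpoints as unit vectors p₁, p₂ with components (cos φ cos λ, cos φ sin λ, sin φ).
The central angle between the endpoints is δ = arccos(p₁·p₂) ≈ 2.579 rad (147.8°). The total great-circle distance is δ·R ≈ 2.579 × 3959 ≈ 10210 mi, so the target fraction is f = 2400/10210 ≈ 0.235.
Interpolate at f ≈ 0.235 with slerp weights a = sin((1−f)δ)/sin δ ≈ 1.725, b = sin(fδ)/sin δ ≈ 1.068.
p = a·p₁ + b·p₂ ≈ (-0.696, -0.430, -0.575); φ = arcsin(p_z) ≈ -35.09°, λ = atan2(p_y, p_x) ≈ -148.27°.

≈ lat 35°S, lon 148°W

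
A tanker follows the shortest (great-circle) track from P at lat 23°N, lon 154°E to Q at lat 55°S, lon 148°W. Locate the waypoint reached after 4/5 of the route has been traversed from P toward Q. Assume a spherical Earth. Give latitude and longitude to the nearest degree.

Convert each endpoint to a unit vector on the sphere (x = cos φ cos λ, y = cos φ sin λ, z = sin φ).
The central angle between the endpoints is δ = arccos(p₁·p₂) ≈ 1.611 rad (92.3°).
Interpolate at f = 4/5 with slerp weights a = sin((1−f)δ)/sin δ ≈ 0.317, b = sin(fδ)/sin δ ≈ 0.961.
p = a·p₁ + b·p₂ ≈ (-0.730, -0.164, -0.664); φ = arcsin(p_z) ≈ -41.58°, λ = atan2(p_y, p_x) ≈ -167.31°.

≈ lat 42°S, lon 167°W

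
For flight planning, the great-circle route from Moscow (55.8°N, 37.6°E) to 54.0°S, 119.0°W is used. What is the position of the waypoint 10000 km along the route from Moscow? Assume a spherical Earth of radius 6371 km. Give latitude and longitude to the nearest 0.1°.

Write both endpoints as unit vectors p₁, p₂ with components (cos φ cos λ, cos φ sin λ, sin φ).
The central angle between the endpoints is δ = arccos(p₁·p₂) ≈ 2.906 rad (166.5°). The total great-circle distance is δ·R ≈ 2.906 × 6371 ≈ 18513 km, so the target fraction is f = 10000/18513 ≈ 0.540.
Interpolate at f ≈ 0.540 with slerp weights a = sin((1−f)δ)/sin δ ≈ 4.164, b = sin(fδ)/sin δ ≈ 4.281.
p = a·p₁ + b·p₂ ≈ (0.634, -0.773, -0.020); φ = arcsin(p_z) ≈ -1.13°, λ = atan2(p_y, p_x) ≈ -50.62°.

≈ 1.1°S, 50.6°W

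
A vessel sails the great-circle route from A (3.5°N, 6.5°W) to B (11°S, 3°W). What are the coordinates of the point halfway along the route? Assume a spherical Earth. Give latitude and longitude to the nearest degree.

≈ (4°S, 5°W)

Convert each endpoint to a unit vector on the sphere (x = cos φ cos λ, y = cos φ sin λ, z = sin φ).
The central angle between the endpoints is δ = arccos(p₁·p₂) ≈ 0.260 rad (14.9°).
Interpolate at f = 1/2 with slerp weights a = sin((1−f)δ)/sin δ ≈ 0.504, b = sin(fδ)/sin δ ≈ 0.504.
p = a·p₁ + b·p₂ ≈ (0.994, -0.083, -0.065); φ = arcsin(p_z) ≈ -3.75°, λ = atan2(p_y, p_x) ≈ -4.76°.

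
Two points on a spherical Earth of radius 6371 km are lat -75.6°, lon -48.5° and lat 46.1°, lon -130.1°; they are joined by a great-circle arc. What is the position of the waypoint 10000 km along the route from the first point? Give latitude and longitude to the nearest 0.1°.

Write both endpoints as unit vectors p₁, p₂ with components (cos φ cos λ, cos φ sin λ, sin φ).
The central angle between the endpoints is δ = arccos(p₁·p₂) ≈ 2.309 rad (132.3°). The total great-circle distance is δ·R ≈ 2.309 × 6371 ≈ 14709 km, so the target fraction is f = 10000/14709 ≈ 0.680.
Interpolate at f ≈ 0.680 with slerp weights a = sin((1−f)δ)/sin δ ≈ 0.910, b = sin(fδ)/sin δ ≈ 1.352.
p = a·p₁ + b·p₂ ≈ (-0.454, -0.886, 0.092); φ = arcsin(p_z) ≈ 5.28°, λ = atan2(p_y, p_x) ≈ -117.10°.

≈ lat 5.3°, lon -117.1°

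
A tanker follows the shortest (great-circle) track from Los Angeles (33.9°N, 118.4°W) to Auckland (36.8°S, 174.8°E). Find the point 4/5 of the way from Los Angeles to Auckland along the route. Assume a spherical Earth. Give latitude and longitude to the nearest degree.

The haversine formula gives a central angle δ ≈ 1.643 rad (94.1°) between the endpoints.
Interpolate at f = 4/5 with slerp weights a = sin((1−f)δ)/sin δ ≈ 0.324, b = sin(fδ)/sin δ ≈ 0.970.
p = a·p₁ + b·p₂ ≈ (-0.901, -0.166, -0.400); φ = arcsin(p_z) ≈ -23.61°, λ = atan2(p_y, p_x) ≈ -169.57°.

≈ 24°S, 170°W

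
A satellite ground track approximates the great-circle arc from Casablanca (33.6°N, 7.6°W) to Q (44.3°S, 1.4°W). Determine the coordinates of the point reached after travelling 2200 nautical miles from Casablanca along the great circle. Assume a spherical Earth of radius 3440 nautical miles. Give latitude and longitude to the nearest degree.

Convert each endpoint to a unit vector on the sphere (x = cos φ cos λ, y = cos φ sin λ, z = sin φ).
The central angle between the endpoints is δ = arccos(p₁·p₂) ≈ 1.363 rad (78.1°). The total great-circle distance is δ·R ≈ 1.363 × 3440 ≈ 4689 nmi, so the target fraction is f = 2200/4689 ≈ 0.469.
Interpolate at f ≈ 0.469 with slerp weights a = sin((1−f)δ)/sin δ ≈ 0.677, b = sin(fδ)/sin δ ≈ 0.610.
p = a·p₁ + b·p₂ ≈ (0.995, -0.085, -0.052); φ = arcsin(p_z) ≈ -2.95°, λ = atan2(p_y, p_x) ≈ -4.89°.

≈ (3°S, 5°W)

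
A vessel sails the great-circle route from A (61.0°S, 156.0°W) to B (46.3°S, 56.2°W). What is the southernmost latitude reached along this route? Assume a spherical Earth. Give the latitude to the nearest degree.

≈ 66°S

The great circle lies in the plane with unit normal n̂ = (p₁ × p₂)/|p₁ × p₂|.
Here n̂_z ≈ +0.404; the vertex latitude is φ_max = arccos|n̂_z| ≈ 66.2°.
Check via Clairaut: cos φ_max = |cos φ₁| · sin C = cos(61.0°)·sin(123.7°) ≈ 0.404, again giving ≈ 66.2°.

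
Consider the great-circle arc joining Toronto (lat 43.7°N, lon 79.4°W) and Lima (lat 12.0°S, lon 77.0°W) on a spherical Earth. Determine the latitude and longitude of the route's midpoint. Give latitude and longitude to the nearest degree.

≈ lat 16°N, lon 78°W

Convert each endpoint to a unit vector on the sphere (x = cos φ cos λ, y = cos φ sin λ, z = sin φ).
The central angle between the endpoints is δ = arccos(p₁·p₂) ≈ 0.973 rad (55.7°).
Interpolate at f = 1/2 with slerp weights a = sin((1−f)δ)/sin δ ≈ 0.566, b = sin(fδ)/sin δ ≈ 0.566.
p = a·p₁ + b·p₂ ≈ (0.200, -0.941, 0.273); φ = arcsin(p_z) ≈ 15.85°, λ = atan2(p_y, p_x) ≈ -78.02°.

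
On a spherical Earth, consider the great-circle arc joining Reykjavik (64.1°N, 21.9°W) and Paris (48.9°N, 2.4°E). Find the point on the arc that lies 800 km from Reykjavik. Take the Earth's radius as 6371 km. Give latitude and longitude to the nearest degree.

Write both endpoints as unit vectors p₁, p₂ with components (cos φ cos λ, cos φ sin λ, sin φ).
The central angle between the endpoints is δ = arccos(p₁·p₂) ≈ 0.349 rad (20.0°). The total great-circle distance is δ·R ≈ 0.349 × 6371 ≈ 2226 km, so the target fraction is f = 800/2226 ≈ 0.359.
Interpolate at f ≈ 0.359 with slerp weights a = sin((1−f)δ)/sin δ ≈ 0.648, b = sin(fδ)/sin δ ≈ 0.366.
p = a·p₁ + b·p₂ ≈ (0.503, -0.096, 0.859); φ = arcsin(p_z) ≈ 59.20°, λ = atan2(p_y, p_x) ≈ -10.76°.

≈ 59°N, 11°W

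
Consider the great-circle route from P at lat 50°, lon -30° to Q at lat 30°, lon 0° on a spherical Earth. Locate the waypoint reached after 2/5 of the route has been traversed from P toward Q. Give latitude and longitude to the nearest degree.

Convert each endpoint to a unit vector on the sphere (x = cos φ cos λ, y = cos φ sin λ, z = sin φ).
The central angle between the endpoints is δ = arccos(p₁·p₂) ≈ 0.525 rad (30.1°).
Interpolate at f = 2/5 with slerp weights a = sin((1−f)δ)/sin δ ≈ 0.618, b = sin(fδ)/sin δ ≈ 0.416.
p = a·p₁ + b·p₂ ≈ (0.704, -0.199, 0.682); φ = arcsin(p_z) ≈ 42.96°, λ = atan2(p_y, p_x) ≈ -15.75°.

≈ lat 43°, lon -16°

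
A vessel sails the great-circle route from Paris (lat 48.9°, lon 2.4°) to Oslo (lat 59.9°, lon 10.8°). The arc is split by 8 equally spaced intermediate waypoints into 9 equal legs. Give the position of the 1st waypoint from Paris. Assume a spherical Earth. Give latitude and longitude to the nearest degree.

Convert each endpoint to a unit vector on the sphere (x = cos φ cos λ, y = cos φ sin λ, z = sin φ).
The central angle between the endpoints is δ = arccos(p₁·p₂) ≈ 0.210 rad (12.0°).
Interpolate at f = 1/9 with slerp weights a = sin((1−f)δ)/sin δ ≈ 0.890, b = sin(fδ)/sin δ ≈ 0.112.
p = a·p₁ + b·p₂ ≈ (0.640, 0.035, 0.768); φ = arcsin(p_z) ≈ 50.15°, λ = atan2(p_y, p_x) ≈ 3.13°.

≈ lat 50°, lon 3°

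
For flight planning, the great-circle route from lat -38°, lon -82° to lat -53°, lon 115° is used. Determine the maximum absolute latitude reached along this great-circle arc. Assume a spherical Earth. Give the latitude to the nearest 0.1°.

The great circle lies in the plane with unit normal n̂ = (p₁ × p₂)/|p₁ × p₂|.
Here n̂_z ≈ -0.139; the vertex latitude is φ_max = arccos|n̂_z| ≈ 82.0°.

≈ -82.0°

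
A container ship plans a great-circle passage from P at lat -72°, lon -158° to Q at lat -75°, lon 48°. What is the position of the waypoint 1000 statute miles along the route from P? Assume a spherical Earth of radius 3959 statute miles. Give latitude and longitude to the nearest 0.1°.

Convert each endpoint to a unit vector on the sphere (x = cos φ cos λ, y = cos φ sin λ, z = sin φ).
The central angle between the endpoints is δ = arccos(p₁·p₂) ≈ 0.561 rad (32.1°). The total great-circle distance is δ·R ≈ 0.561 × 3959 ≈ 2221 mi, so the target fraction is f = 1000/2221 ≈ 0.450.
Interpolate at f ≈ 0.450 with slerp weights a = sin((1−f)δ)/sin δ ≈ 0.570, b = sin(fδ)/sin δ ≈ 0.470.
p = a·p₁ + b·p₂ ≈ (-0.082, 0.024, -0.996); φ = arcsin(p_z) ≈ -85.09°, λ = atan2(p_y, p_x) ≈ 163.50°.

≈ lat -85.1°, lon 163.5°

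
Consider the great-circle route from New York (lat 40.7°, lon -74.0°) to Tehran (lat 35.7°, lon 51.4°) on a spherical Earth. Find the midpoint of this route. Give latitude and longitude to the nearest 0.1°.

From cos δ = sin φ₁ sin φ₂ + cos φ₁ cos φ₂ cos Δλ, the central angle is δ ≈ 1.547 rad (88.6°).
Interpolate at f = 1/2 with slerp weights a = sin((1−f)δ)/sin δ ≈ 0.699, b = sin(fδ)/sin δ ≈ 0.699.
p = a·p₁ + b·p₂ ≈ (0.500, -0.066, 0.863); φ = arcsin(p_z) ≈ 59.71°, λ = atan2(p_y, p_x) ≈ -7.49°.

≈ lat 59.7°, lon -7.5°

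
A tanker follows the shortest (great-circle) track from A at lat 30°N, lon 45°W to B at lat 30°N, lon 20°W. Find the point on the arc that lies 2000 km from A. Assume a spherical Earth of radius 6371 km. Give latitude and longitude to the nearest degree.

≈ lat 30°N, lon 24°W

Write both endpoints as unit vectors p₁, p₂ with components (cos φ cos λ, cos φ sin λ, sin φ).
The central angle between the endpoints is δ = arccos(p₁·p₂) ≈ 0.377 rad (21.6°). The total great-circle distance is δ·R ≈ 0.377 × 6371 ≈ 2403 km, so the target fraction is f = 2000/2403 ≈ 0.832.
Interpolate at f ≈ 0.832 with slerp weights a = sin((1−f)δ)/sin δ ≈ 0.171, b = sin(fδ)/sin δ ≈ 0.839.
p = a·p₁ + b·p₂ ≈ (0.787, -0.353, 0.505); φ = arcsin(p_z) ≈ 30.33°, λ = atan2(p_y, p_x) ≈ -24.17°.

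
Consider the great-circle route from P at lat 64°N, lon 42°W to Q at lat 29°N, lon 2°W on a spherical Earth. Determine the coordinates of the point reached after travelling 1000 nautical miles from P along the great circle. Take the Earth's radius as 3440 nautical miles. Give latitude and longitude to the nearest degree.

≈ lat 52°N, lon 19°W

Convert each endpoint to a unit vector on the sphere (x = cos φ cos λ, y = cos φ sin λ, z = sin φ).
The central angle between the endpoints is δ = arccos(p₁·p₂) ≈ 0.753 rad (43.2°). The total great-circle distance is δ·R ≈ 0.753 × 3440 ≈ 2591 nmi, so the target fraction is f = 1000/2591 ≈ 0.386.
Interpolate at f ≈ 0.386 with slerp weights a = sin((1−f)δ)/sin δ ≈ 0.652, b = sin(fδ)/sin δ ≈ 0.419.
p = a·p₁ + b·p₂ ≈ (0.579, -0.204, 0.790); φ = arcsin(p_z) ≈ 52.14°, λ = atan2(p_y, p_x) ≈ -19.43°.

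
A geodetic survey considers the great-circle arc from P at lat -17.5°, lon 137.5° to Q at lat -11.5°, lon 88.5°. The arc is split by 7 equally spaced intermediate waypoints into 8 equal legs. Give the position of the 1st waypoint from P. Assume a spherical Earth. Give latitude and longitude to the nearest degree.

Write both endpoints as unit vectors p₁, p₂ with components (cos φ cos λ, cos φ sin λ, sin φ).
The central angle between the endpoints is δ = arccos(p₁·p₂) ≈ 0.832 rad (47.7°).
Interpolate at f = 1/8 with slerp weights a = sin((1−f)δ)/sin δ ≈ 0.900, b = sin(fδ)/sin δ ≈ 0.140.
p = a·p₁ + b·p₂ ≈ (-0.629, 0.718, -0.299); φ = arcsin(p_z) ≈ -17.38°, λ = atan2(p_y, p_x) ≈ 131.25°.

≈ lat -17°, lon 131°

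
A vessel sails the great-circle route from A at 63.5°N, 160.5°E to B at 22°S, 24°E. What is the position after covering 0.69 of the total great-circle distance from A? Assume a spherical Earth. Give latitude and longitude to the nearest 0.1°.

Write both endpoints as unit vectors p₁, p₂ with components (cos φ cos λ, cos φ sin λ, sin φ).
The central angle between the endpoints is δ = arccos(p₁·p₂) ≈ 2.259 rad (129.4°).
Interpolate at f = 0.69 with slerp weights a = sin((1−f)δ)/sin δ ≈ 0.835, b = sin(fδ)/sin δ ≈ 1.295.
p = a·p₁ + b·p₂ ≈ (0.746, 0.613, 0.262); φ = arcsin(p_z) ≈ 15.18°, λ = atan2(p_y, p_x) ≈ 39.40°.

≈ 15.2°N, 39.4°E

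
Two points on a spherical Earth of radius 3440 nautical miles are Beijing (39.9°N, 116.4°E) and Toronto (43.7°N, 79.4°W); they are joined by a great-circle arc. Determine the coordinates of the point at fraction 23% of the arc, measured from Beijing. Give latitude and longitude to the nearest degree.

Convert each endpoint to a unit vector on the sphere (x = cos φ cos λ, y = cos φ sin λ, z = sin φ).
The central angle between the endpoints is δ = arccos(p₁·p₂) ≈ 1.661 rad (95.2°).
Interpolate at f = 0.23 with slerp weights a = sin((1−f)δ)/sin δ ≈ 0.962, b = sin(fδ)/sin δ ≈ 0.374.
p = a·p₁ + b·p₂ ≈ (-0.278, 0.395, 0.876); φ = arcsin(p_z) ≈ 61.12°, λ = atan2(p_y, p_x) ≈ 125.18°.

≈ 61°N, 125°E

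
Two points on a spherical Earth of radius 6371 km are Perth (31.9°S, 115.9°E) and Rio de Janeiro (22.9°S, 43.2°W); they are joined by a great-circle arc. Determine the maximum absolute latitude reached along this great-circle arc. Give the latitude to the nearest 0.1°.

≈ 70.9°S

The great circle lies in the plane with unit normal n̂ = (p₁ × p₂)/|p₁ × p₂|.
Here n̂_z ≈ -0.328; the vertex latitude is φ_max = arccos|n̂_z| ≈ 70.9°.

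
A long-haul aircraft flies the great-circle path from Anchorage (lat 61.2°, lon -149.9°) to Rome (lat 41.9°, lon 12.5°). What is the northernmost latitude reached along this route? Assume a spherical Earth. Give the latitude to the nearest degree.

The great circle lies in the plane with unit normal n̂ = (p₁ × p₂)/|p₁ × p₂|.
Here n̂_z ≈ +0.112; the vertex latitude is φ_max = arccos|n̂_z| ≈ 83.6°.
Check via Clairaut: cos φ_max = |cos φ₁| · sin C = cos(61.2°)·sin(13.4°) ≈ 0.112, again giving ≈ 83.6°.

≈ 84°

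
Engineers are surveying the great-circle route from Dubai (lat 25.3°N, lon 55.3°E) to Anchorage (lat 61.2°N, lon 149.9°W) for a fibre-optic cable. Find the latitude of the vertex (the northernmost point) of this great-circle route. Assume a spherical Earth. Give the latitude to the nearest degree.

≈ 79°N

The great circle lies in the plane with unit normal n̂ = (p₁ × p₂)/|p₁ × p₂|.
Here n̂_z ≈ +0.185; the vertex latitude is φ_max = arccos|n̂_z| ≈ 79.3°.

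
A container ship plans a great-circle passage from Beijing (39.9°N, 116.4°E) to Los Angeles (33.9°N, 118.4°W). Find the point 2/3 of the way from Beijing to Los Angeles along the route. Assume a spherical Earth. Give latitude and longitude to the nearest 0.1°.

Convert each endpoint to a unit vector on the sphere (x = cos φ cos λ, y = cos φ sin λ, z = sin φ).
The central angle between the endpoints is δ = arccos(p₁·p₂) ≈ 1.580 rad (90.5°).
Interpolate at f = 2/3 with slerp weights a = sin((1−f)δ)/sin δ ≈ 0.503, b = sin(fδ)/sin δ ≈ 0.869.
p = a·p₁ + b·p₂ ≈ (-0.515, -0.289, 0.807); φ = arcsin(p_z) ≈ 53.82°, λ = atan2(p_y, p_x) ≈ -150.67°.

≈ (53.8°N, 150.7°W)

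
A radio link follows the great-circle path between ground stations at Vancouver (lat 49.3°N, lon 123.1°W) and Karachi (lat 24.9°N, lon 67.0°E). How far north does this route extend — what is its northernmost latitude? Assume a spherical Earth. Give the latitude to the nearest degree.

≈ 84°N

The great circle lies in the plane with unit normal n̂ = (p₁ × p₂)/|p₁ × p₂|.
Here n̂_z ≈ -0.108; the vertex latitude is φ_max = arccos|n̂_z| ≈ 83.8°.
Check via Clairaut: cos φ_max = |cos φ₁| · sin C = cos(49.3°)·sin(9.5°) ≈ 0.108, again giving ≈ 83.8°.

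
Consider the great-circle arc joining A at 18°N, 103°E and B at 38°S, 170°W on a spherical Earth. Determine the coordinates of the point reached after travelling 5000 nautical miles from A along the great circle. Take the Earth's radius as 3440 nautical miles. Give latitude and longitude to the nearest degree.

Write both endpoints as unit vectors p₁, p₂ with components (cos φ cos λ, cos φ sin λ, sin φ).
The central angle between the endpoints is δ = arccos(p₁·p₂) ≈ 1.722 rad (98.7°). The total great-circle distance is δ·R ≈ 1.722 × 3440 ≈ 5925 nmi, so the target fraction is f = 5000/5925 ≈ 0.844.
Interpolate at f ≈ 0.844 with slerp weights a = sin((1−f)δ)/sin δ ≈ 0.269, b = sin(fδ)/sin δ ≈ 1.005.
p = a·p₁ + b·p₂ ≈ (-0.837, 0.112, -0.535); φ = arcsin(p_z) ≈ -32.38°, λ = atan2(p_y, p_x) ≈ 172.41°.

≈ 32°S, 172°E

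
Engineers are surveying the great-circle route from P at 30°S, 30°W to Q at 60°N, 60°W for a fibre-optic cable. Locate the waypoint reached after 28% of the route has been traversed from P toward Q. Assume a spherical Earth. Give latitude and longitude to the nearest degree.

From cos δ = sin φ₁ sin φ₂ + cos φ₁ cos φ₂ cos Δλ, the central angle is δ ≈ 1.629 rad (93.3°).
Interpolate at f = 0.28 with slerp weights a = sin((1−f)δ)/sin δ ≈ 0.923, b = sin(fδ)/sin δ ≈ 0.441.
p = a·p₁ + b·p₂ ≈ (0.803, -0.591, -0.080); φ = arcsin(p_z) ≈ -4.57°, λ = atan2(p_y, p_x) ≈ -36.35°.

≈ 5°S, 36°W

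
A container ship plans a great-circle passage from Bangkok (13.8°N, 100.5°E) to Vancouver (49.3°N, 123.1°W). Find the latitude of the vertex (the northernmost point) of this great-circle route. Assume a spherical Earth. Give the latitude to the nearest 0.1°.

The great circle lies in the plane with unit normal n̂ = (p₁ × p₂)/|p₁ × p₂|.
Here n̂_z ≈ +0.455; the vertex latitude is φ_max = arccos|n̂_z| ≈ 63.0°.

≈ 63.0°N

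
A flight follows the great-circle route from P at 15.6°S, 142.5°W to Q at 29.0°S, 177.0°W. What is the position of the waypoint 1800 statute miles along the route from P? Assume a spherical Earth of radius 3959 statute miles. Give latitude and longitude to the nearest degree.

Write both endpoints as unit vectors p₁, p₂ with components (cos φ cos λ, cos φ sin λ, sin φ).
The central angle between the endpoints is δ = arccos(p₁·p₂) ≈ 0.601 rad (34.5°). The total great-circle distance is δ·R ≈ 0.601 × 3959 ≈ 2380 mi, so the target fraction is f = 1800/2380 ≈ 0.756.
Interpolate at f ≈ 0.756 with slerp weights a = sin((1−f)δ)/sin δ ≈ 0.258, b = sin(fδ)/sin δ ≈ 0.776.
p = a·p₁ + b·p₂ ≈ (-0.875, -0.187, -0.446); φ = arcsin(p_z) ≈ -26.48°, λ = atan2(p_y, p_x) ≈ -167.94°.

≈ 26°S, 168°W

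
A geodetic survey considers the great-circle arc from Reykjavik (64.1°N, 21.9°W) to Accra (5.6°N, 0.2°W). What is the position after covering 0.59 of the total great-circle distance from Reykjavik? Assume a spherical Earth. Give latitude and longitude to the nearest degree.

≈ 30°N, 5°W

Write both endpoints as unit vectors p₁, p₂ with components (cos φ cos λ, cos φ sin λ, sin φ).
The central angle between the endpoints is δ = arccos(p₁·p₂) ≈ 1.057 rad (60.5°).
Interpolate at f = 0.59 with slerp weights a = sin((1−f)δ)/sin δ ≈ 0.482, b = sin(fδ)/sin δ ≈ 0.671.
p = a·p₁ + b·p₂ ≈ (0.863, -0.081, 0.499); φ = arcsin(p_z) ≈ 29.94°, λ = atan2(p_y, p_x) ≈ -5.36°.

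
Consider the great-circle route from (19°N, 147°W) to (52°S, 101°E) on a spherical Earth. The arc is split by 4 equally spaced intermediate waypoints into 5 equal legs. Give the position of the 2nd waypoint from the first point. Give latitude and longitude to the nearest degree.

Write both endpoints as unit vectors p₁, p₂ with components (cos φ cos λ, cos φ sin λ, sin φ).
The central angle between the endpoints is δ = arccos(p₁·p₂) ≈ 2.065 rad (118.3°).
Interpolate at f = 2/5 with slerp weights a = sin((1−f)δ)/sin δ ≈ 1.074, b = sin(fδ)/sin δ ≈ 0.835.
p = a·p₁ + b·p₂ ≈ (-0.950, -0.048, -0.309); φ = arcsin(p_z) ≈ -17.97°, λ = atan2(p_y, p_x) ≈ -177.09°.

≈ (18°S, 177°W)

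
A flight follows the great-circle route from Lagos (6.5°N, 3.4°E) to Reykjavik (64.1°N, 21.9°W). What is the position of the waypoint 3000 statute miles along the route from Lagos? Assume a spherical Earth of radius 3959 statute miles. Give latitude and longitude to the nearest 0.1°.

Write both endpoints as unit vectors p₁, p₂ with components (cos φ cos λ, cos φ sin λ, sin φ).
The central angle between the endpoints is δ = arccos(p₁·p₂) ≈ 1.054 rad (60.4°). The total great-circle distance is δ·R ≈ 1.054 × 3959 ≈ 4172 mi, so the target fraction is f = 3000/4172 ≈ 0.719.
Interpolate at f ≈ 0.719 with slerp weights a = sin((1−f)δ)/sin δ ≈ 0.336, b = sin(fδ)/sin δ ≈ 0.791.
p = a·p₁ + b·p₂ ≈ (0.653, -0.109, 0.749); φ = arcsin(p_z) ≈ 48.52°, λ = atan2(p_y, p_x) ≈ -9.47°.

≈ 48.5°N, 9.5°W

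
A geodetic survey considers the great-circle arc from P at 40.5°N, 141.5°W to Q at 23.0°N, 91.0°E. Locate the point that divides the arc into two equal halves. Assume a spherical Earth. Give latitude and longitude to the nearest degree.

From cos δ = sin φ₁ sin φ₂ + cos φ₁ cos φ₂ cos Δλ, the central angle is δ ≈ 1.744 rad (99.9°).
Interpolate at f = 1/2 with slerp weights a = sin((1−f)δ)/sin δ ≈ 0.777, b = sin(fδ)/sin δ ≈ 0.777.
p = a·p₁ + b·p₂ ≈ (-0.475, 0.347, 0.808); φ = arcsin(p_z) ≈ 53.95°, λ = atan2(p_y, p_x) ≈ 143.82°.

≈ 54°N, 144°E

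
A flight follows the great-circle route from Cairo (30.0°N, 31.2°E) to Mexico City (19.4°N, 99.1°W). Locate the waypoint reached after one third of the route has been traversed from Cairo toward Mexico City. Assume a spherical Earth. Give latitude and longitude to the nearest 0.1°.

≈ 47.0°N, 11.8°W

Write both endpoints as unit vectors p₁, p₂ with components (cos φ cos λ, cos φ sin λ, sin φ).
The central angle between the endpoints is δ = arccos(p₁·p₂) ≈ 1.941 rad (111.2°).
Interpolate at f = 1/3 with slerp weights a = sin((1−f)δ)/sin δ ≈ 1.032, b = sin(fδ)/sin δ ≈ 0.647.
p = a·p₁ + b·p₂ ≈ (0.668, -0.139, 0.731); φ = arcsin(p_z) ≈ 46.96°, λ = atan2(p_y, p_x) ≈ -11.79°.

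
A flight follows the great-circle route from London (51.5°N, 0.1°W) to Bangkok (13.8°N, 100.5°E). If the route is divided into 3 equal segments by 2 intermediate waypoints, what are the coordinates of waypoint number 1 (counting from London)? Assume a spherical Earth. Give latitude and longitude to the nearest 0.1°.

Write both endpoints as unit vectors p₁, p₂ with components (cos φ cos λ, cos φ sin λ, sin φ).
The central angle between the endpoints is δ = arccos(p₁·p₂) ≈ 1.495 rad (85.7°).
Interpolate at f = 1/3 with slerp weights a = sin((1−f)δ)/sin δ ≈ 0.842, b = sin(fδ)/sin δ ≈ 0.479.
p = a·p₁ + b·p₂ ≈ (0.439, 0.457, 0.773); φ = arcsin(p_z) ≈ 50.66°, λ = atan2(p_y, p_x) ≈ 46.11°.

≈ 50.7°N, 46.1°E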